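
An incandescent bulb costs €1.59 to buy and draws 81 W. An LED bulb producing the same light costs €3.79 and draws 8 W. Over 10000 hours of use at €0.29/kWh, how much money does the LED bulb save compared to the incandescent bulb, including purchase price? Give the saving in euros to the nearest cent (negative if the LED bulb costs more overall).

€209.50

incandescent bulb: €1.59 + (81/1000) kW × 10000 h × €0.29 = €1.59 + €234.9 = €236.49
LED bulb: €3.79 + (8/1000) kW × 10000 h × €0.29 = €3.79 + €23.2 = €26.99
Saving = €236.49 − €26.99 = €209.5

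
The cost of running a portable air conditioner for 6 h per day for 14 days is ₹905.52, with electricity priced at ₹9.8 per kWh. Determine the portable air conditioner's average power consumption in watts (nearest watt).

1100 W

Energy = ₹905.52 ÷ ₹9.8/kWh = 92.4 kWh
Runtime = 6 h/day × 14 days = 84 h
Power = 92.4 kWh ÷ 84 h = 1.1 kW = 1100 W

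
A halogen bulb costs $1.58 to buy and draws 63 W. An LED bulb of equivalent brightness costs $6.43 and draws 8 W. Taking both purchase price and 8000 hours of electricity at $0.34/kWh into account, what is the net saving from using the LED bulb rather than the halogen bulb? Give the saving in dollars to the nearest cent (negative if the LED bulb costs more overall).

halogen bulb: $1.58 + (63/1000) kW × 8000 h × $0.34 = $1.58 + $171.36 = $172.94
LED bulb: $6.43 + (8/1000) kW × 8000 h × $0.34 = $6.43 + $21.76 = $28.19
Saving = $172.94 − $28.19 = $144.75

$144.75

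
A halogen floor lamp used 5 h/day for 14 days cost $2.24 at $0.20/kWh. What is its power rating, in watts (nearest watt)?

160 W

Energy = $2.24 ÷ $0.20/kWh = 11.2 kWh
Runtime = 5 h/day × 14 days = 70 h
Power = 11.2 kWh ÷ 70 h = 0.16 kW = 160 W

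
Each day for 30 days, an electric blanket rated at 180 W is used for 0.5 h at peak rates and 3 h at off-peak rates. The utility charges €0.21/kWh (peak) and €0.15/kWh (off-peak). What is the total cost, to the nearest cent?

Peak energy = 0.18 kW × 0.5 h × 30 = 2.7 kWh
Off-peak energy = 0.18 kW × 3 h × 30 = 16.2 kWh
Cost = 2.7 × €0.21 + 16.2 × €0.15 = €0.567 + €2.43 = €3.00

€3.00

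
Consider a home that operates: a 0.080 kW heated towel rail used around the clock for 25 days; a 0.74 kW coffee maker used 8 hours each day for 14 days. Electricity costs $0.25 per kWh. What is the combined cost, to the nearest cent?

$32.72

heated towel rail: Runtime = 24 h × 25 = 600 h
heated towel rail: 0.08 kW × 600 h = 48 kWh
coffee maker: Runtime = 8 h/day × 14 days = 112 h
coffee maker: 0.74 kW × 112 h = 82.88 kWh
Total energy = 130.88 kWh
Cost = 130.88 × $0.25 = $32.72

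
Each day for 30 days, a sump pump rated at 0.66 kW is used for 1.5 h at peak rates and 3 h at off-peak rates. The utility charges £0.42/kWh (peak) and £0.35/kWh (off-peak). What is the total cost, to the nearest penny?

Peak energy = 0.66 kW × 1.5 h × 30 = 29.7 kWh
Off-peak energy = 0.66 kW × 3 h × 30 = 59.4 kWh
Cost = 29.7 × £0.42 + 59.4 × £0.35 = £12.474 + £20.79 = £33.26

£33.26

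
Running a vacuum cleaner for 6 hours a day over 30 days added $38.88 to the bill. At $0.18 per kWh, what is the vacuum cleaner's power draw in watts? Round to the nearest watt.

Energy = $38.88 ÷ $0.18/kWh = 216 kWh
Runtime = 6 h/day × 30 days = 180 h
Power = 216 kWh ÷ 180 h = 1.2 kW = 1200 W

1200 W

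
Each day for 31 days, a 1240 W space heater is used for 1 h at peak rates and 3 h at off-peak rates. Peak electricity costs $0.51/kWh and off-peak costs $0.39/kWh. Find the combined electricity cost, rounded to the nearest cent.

$64.58

Peak energy = 1.24 kW × 1 h × 31 = 38.44 kWh
Off-peak energy = 1.24 kW × 3 h × 31 = 115.32 kWh
Cost = 38.44 × $0.51 + 115.32 × $0.39 = $19.6044 + $44.9748 = $64.58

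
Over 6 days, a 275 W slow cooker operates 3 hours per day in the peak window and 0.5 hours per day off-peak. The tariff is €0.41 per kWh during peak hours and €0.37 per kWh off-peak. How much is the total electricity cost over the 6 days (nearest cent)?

€2.33

Peak energy = 0.275 kW × 3 h × 6 = 4.95 kWh
Off-peak energy = 0.275 kW × 0.5 h × 6 = 0.825 kWh
Cost = 4.95 × €0.41 + 0.825 × €0.37 = €2.0295 + €0.30525 = €2.33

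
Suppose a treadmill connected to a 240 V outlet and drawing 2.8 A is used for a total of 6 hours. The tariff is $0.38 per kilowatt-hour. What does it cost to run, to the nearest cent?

$1.53

Power = 2.8 A × 240 V = 672 W = 0.672 kW
Energy = 0.672 kW × 6 h = 4.032 kWh
Cost = 4.032 kWh × $0.38/kWh = $1.53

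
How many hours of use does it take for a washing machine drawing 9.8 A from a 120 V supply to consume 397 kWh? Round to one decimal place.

Power = 9.8 A × 120 V = 1176 W = 1.176 kW
Hours = 397 kWh ÷ 1.176 kW = 337.6 h

337.6 h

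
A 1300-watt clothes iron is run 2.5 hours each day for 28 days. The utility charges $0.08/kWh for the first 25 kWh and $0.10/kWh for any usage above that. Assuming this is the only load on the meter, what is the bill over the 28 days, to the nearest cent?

Runtime = 2.5 h/day × 28 days = 70 h
Energy = 1.3 kW × 70 h = 91 kWh
Tier 1 (0–25 kWh): 25 × $0.08 = $2
Above 25 kWh: 66 × $0.10 = $6.6
Bill = $8.60

$8.60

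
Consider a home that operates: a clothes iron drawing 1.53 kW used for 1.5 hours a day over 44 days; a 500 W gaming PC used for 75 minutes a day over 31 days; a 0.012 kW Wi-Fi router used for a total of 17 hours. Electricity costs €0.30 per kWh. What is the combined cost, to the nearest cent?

clothes iron: Runtime = 1.5 h/day × 44 days = 66 h
clothes iron: 1.53 kW × 66 h = 100.98 kWh
gaming PC: Runtime = 75 min × 31 = 2325 min = 38.75 h
gaming PC: 0.5 kW × 38.75 h = 19.375 kWh
Wi-Fi router: 0.012 kW × 17 h = 0.204 kWh
Total energy = 120.559 kWh
Cost = 120.559 × €0.30 = €36.17

€36.17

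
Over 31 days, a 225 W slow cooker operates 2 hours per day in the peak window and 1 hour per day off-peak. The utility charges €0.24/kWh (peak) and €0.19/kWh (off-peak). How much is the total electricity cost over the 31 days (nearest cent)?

Peak energy = 0.225 kW × 2 h × 31 = 13.95 kWh
Off-peak energy = 0.225 kW × 1 h × 31 = 6.975 kWh
Cost = 13.95 × €0.24 + 6.975 × €0.19 = €3.348 + €1.32525 = €4.67

€4.67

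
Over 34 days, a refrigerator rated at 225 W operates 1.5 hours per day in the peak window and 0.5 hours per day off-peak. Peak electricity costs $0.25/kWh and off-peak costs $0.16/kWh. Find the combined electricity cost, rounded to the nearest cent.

Peak energy = 0.225 kW × 1.5 h × 34 = 11.475 kWh
Off-peak energy = 0.225 kW × 0.5 h × 34 = 3.825 kWh
Cost = 11.475 × $0.25 + 3.825 × $0.16 = $2.86875 + $0.612 = $3.48

$3.48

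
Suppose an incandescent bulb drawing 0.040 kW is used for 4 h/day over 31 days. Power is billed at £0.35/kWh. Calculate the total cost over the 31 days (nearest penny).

£1.74

Runtime = 4 h/day × 31 days = 124 h
Energy = 0.04 kW × 124 h = 4.96 kWh
Cost = 4.96 kWh × £0.35/kWh = £1.74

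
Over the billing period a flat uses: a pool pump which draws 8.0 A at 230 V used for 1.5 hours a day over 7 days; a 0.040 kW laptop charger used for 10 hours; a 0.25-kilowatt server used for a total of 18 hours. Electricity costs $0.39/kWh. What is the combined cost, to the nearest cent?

$9.45

pool pump: Power = 8.0 A × 230 V = 1840 W = 1.84 kW
pool pump: Runtime = 1.5 h/day × 7 days = 10.5 h
pool pump: 1.84 kW × 10.5 h = 19.32 kWh
laptop charger: 0.04 kW × 10 h = 0.4 kWh
server: 0.25 kW × 18 h = 4.5 kWh
Total energy = 24.22 kWh
Cost = 24.22 × $0.39 = $9.45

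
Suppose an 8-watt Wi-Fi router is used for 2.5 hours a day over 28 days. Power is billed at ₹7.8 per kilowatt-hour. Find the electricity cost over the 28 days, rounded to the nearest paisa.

₹4.37

Runtime = 2.5 h/day × 28 days = 70 h
Energy = 0.008 kW × 70 h = 0.56 kWh
Cost = 0.56 kWh × ₹7.8/kWh = ₹4.37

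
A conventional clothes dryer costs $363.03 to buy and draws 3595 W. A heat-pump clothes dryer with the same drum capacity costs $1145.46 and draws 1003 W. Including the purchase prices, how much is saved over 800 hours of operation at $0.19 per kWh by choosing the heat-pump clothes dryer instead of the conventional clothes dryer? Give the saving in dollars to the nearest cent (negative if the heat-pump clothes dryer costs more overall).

-$388.45

conventional clothes dryer: $363.03 + (3595/1000) kW × 800 h × $0.19 = $363.03 + $546.44 = $909.47
heat-pump clothes dryer: $1145.46 + (1003/1000) kW × 800 h × $0.19 = $1145.46 + $152.456 = $1297.916
Saving = $909.47 − $1297.916 = −$388.446 → -$388.45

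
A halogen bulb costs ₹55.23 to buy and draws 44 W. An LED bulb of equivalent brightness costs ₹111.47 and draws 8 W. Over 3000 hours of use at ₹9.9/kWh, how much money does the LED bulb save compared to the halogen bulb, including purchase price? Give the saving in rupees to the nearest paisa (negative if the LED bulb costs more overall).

₹1012.96

halogen bulb: ₹55.23 + (44/1000) kW × 3000 h × ₹9.9 = ₹55.23 + ₹1306.8 = ₹1362.03
LED bulb: ₹111.47 + (8/1000) kW × 3000 h × ₹9.9 = ₹111.47 + ₹237.6 = ₹349.07
Saving = ₹1362.03 − ₹349.07 = ₹1012.96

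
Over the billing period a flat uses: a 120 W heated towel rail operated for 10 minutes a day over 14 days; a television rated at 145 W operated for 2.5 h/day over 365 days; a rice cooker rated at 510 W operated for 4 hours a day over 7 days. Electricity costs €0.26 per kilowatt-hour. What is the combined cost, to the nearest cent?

heated towel rail: Runtime = 10 min × 14 = 140 min = 2.333333… h
heated towel rail: 0.12 kW × 2.333333… h = 0.28 kWh
television: Runtime = 2.5 h/day × 365 days = 912.5 h
television: 0.145 kW × 912.5 h = 132.3125 kWh
rice cooker: Runtime = 4 h/day × 7 days = 28 h
rice cooker: 0.51 kW × 28 h = 14.28 kWh
Total energy = 146.8725 kWh
Cost = 146.8725 × €0.26 = €38.19

€38.19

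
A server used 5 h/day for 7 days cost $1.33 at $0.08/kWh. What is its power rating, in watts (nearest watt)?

Energy = $1.33 ÷ $0.08/kWh = 16.625 kWh
Runtime = 5 h/day × 7 days = 35 h
Power = 16.625 kWh ÷ 35 h = 0.475 kW = 475 W

475 W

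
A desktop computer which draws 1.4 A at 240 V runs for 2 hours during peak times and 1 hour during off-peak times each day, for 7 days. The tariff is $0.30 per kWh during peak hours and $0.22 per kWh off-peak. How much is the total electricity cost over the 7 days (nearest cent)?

$1.93

Power = 1.4 A × 240 V = 336 W = 0.336 kW
Peak energy = 0.336 kW × 2 h × 7 = 4.704 kWh
Off-peak energy = 0.336 kW × 1 h × 7 = 2.352 kWh
Cost = 4.704 × $0.30 + 2.352 × $0.22 = $1.4112 + $0.51744 = $1.93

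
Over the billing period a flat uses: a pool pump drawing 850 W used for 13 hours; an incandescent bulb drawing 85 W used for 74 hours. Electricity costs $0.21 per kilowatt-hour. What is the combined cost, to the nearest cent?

$3.64

pool pump: 0.85 kW × 13 h = 11.05 kWh
incandescent bulb: 0.085 kW × 74 h = 6.29 kWh
Total energy = 17.34 kWh
Cost = 17.34 × $0.21 = $3.64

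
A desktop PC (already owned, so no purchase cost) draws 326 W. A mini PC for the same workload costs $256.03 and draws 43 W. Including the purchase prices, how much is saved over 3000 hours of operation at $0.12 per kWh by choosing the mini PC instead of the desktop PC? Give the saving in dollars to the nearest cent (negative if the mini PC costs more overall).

desktop PC: $0.00 + (326/1000) kW × 3000 h × $0.12 = $0.00 + $117.36 = $117.36
mini PC: $256.03 + (43/1000) kW × 3000 h × $0.12 = $256.03 + $15.48 = $271.51
Saving = $117.36 − $271.51 = −$154.15

-$154.15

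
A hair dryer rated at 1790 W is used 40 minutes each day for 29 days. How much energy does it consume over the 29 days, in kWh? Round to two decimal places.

34.61 kWh

Runtime = 40 min × 29 = 1160 min = 19.333333… h
Energy = 1.79 kW × 19.333333… h = 34.606666… kWh ≈ 34.61 kWh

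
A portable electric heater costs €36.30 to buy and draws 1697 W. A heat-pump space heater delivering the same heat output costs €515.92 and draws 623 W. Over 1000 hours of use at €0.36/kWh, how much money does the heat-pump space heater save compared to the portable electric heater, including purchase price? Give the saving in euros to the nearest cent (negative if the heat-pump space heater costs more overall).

portable electric heater: €36.30 + (1697/1000) kW × 1000 h × €0.36 = €36.30 + €610.92 = €647.22
heat-pump space heater: €515.92 + (623/1000) kW × 1000 h × €0.36 = €515.92 + €224.28 = €740.2
Saving = €647.22 − €740.2 = −€92.98

-€92.98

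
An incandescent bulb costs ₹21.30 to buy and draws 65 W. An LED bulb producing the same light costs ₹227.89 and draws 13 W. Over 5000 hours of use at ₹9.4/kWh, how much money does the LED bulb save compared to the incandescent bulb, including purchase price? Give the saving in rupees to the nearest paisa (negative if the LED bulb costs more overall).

incandescent bulb: ₹21.30 + (65/1000) kW × 5000 h × ₹9.4 = ₹21.30 + ₹3055 = ₹3076.3
LED bulb: ₹227.89 + (13/1000) kW × 5000 h × ₹9.4 = ₹227.89 + ₹611 = ₹838.89
Saving = ₹3076.3 − ₹838.89 = ₹2237.41

₹2237.41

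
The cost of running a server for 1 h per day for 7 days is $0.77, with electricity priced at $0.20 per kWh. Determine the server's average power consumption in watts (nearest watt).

Energy = $0.77 ÷ $0.20/kWh = 3.85 kWh
Runtime = 1 h/day × 7 days = 7 h
Power = 3.85 kWh ÷ 7 h = 0.55 kW = 550 W

550 W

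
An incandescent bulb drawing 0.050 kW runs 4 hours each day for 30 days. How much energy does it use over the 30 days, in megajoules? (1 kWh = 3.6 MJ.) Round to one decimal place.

21.6 MJ

Runtime = 4 h/day × 30 days = 120 h
Energy = 0.05 kW × 120 h = 6 kWh
= 6 × 3.6 MJ = 21.6 MJ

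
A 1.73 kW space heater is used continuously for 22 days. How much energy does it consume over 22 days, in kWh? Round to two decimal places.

913.44 kWh

Runtime = 24 h × 22 = 528 h
Energy = 1.73 kW × 528 h = 913.44 kWh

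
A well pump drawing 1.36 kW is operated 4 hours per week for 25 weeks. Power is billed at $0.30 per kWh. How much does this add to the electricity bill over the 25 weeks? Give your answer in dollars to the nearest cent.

$40.80

Runtime = 4 h/week × 25 weeks = 100 h
Energy = 1.36 kW × 100 h = 136 kWh
Cost = 136 kWh × $0.30/kWh = $40.80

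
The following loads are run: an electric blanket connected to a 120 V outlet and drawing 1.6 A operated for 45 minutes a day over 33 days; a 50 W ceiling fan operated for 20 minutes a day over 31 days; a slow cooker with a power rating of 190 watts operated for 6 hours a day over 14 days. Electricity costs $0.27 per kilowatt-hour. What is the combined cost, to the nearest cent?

$5.73

electric blanket: Power = 1.6 A × 120 V = 192 W = 0.192 kW
electric blanket: Runtime = 45 min × 33 = 1485 min = 24.75 h
electric blanket: 0.192 kW × 24.75 h = 4.752 kWh
ceiling fan: Runtime = 20 min × 31 = 620 min = 10.333333… h
ceiling fan: 0.05 kW × 10.333333… h = 0.516666… kWh
slow cooker: Runtime = 6 h/day × 14 days = 84 h
slow cooker: 0.19 kW × 84 h = 15.96 kWh
Total energy = 21.228666… kWh
Cost = 21.228666… × $0.27 = $5.73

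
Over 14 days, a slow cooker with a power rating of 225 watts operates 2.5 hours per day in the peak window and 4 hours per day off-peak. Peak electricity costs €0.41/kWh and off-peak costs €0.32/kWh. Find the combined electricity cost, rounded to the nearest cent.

€7.26

Peak energy = 0.225 kW × 2.5 h × 14 = 7.875 kWh
Off-peak energy = 0.225 kW × 4 h × 14 = 12.6 kWh
Cost = 7.875 × €0.41 + 12.6 × €0.32 = €3.22875 + €4.032 = €7.26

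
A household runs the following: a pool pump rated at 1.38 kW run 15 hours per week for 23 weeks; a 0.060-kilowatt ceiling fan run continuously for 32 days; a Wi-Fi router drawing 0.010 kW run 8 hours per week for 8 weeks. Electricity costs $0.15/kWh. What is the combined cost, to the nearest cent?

pool pump: Runtime = 15 h/week × 23 weeks = 345 h
pool pump: 1.38 kW × 345 h = 476.1 kWh
ceiling fan: Runtime = 24 h × 32 = 768 h
ceiling fan: 0.06 kW × 768 h = 46.08 kWh
Wi-Fi router: Runtime = 8 h/week × 8 weeks = 64 h
Wi-Fi router: 0.01 kW × 64 h = 0.64 kWh
Total energy = 522.82 kWh
Cost = 522.82 × $0.15 = $78.42

$78.42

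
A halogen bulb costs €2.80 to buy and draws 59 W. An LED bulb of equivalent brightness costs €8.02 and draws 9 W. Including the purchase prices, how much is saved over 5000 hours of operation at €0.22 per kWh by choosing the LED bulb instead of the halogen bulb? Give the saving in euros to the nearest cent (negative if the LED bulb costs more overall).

€49.78

halogen bulb: €2.80 + (59/1000) kW × 5000 h × €0.22 = €2.80 + €64.9 = €67.7
LED bulb: €8.02 + (9/1000) kW × 5000 h × €0.22 = €8.02 + €9.9 = €17.92
Saving = €67.7 − €17.92 = €49.78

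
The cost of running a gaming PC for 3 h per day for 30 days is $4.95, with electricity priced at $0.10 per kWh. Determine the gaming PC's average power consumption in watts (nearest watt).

550 W

Energy = $4.95 ÷ $0.10/kWh = 49.5 kWh
Runtime = 3 h/day × 30 days = 90 h
Power = 49.5 kWh ÷ 90 h = 0.55 kW = 550 W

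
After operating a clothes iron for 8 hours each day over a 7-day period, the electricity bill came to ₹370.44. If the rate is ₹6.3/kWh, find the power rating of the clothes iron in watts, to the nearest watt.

1050 W

Energy = ₹370.44 ÷ ₹6.3/kWh = 58.8 kWh
Runtime = 8 h/day × 7 days = 56 h
Power = 58.8 kWh ÷ 56 h = 1.05 kW = 1050 W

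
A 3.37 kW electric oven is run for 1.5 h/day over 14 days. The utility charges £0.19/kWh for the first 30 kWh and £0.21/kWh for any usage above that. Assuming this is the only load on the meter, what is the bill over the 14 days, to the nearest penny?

Runtime = 1.5 h/day × 14 days = 21 h
Energy = 3.37 kW × 21 h = 70.77 kWh
Tier 1 (0–30 kWh): 30 × £0.19 = £5.7
Above 30 kWh: 40.77 × £0.21 = £8.5617
Bill = £14.26

£14.26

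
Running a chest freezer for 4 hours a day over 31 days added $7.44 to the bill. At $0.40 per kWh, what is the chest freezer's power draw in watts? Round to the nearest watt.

150 W

Energy = $7.44 ÷ $0.40/kWh = 18.6 kWh
Runtime = 4 h/day × 31 days = 124 h
Power = 18.6 kWh ÷ 124 h = 0.15 kW = 150 W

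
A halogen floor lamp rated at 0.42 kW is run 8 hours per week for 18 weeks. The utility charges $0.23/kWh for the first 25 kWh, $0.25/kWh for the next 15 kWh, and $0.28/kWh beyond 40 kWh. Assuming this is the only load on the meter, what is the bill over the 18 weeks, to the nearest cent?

$15.23

Runtime = 8 h/week × 18 weeks = 144 h
Energy = 0.42 kW × 144 h = 60.48 kWh
Tier 1 (0–25 kWh): 25 × $0.23 = $5.75
Tier 2 (25–40 kWh): 15 × $0.25 = $3.75
Above 40 kWh: 20.48 × $0.28 = $5.7344
Bill = $15.23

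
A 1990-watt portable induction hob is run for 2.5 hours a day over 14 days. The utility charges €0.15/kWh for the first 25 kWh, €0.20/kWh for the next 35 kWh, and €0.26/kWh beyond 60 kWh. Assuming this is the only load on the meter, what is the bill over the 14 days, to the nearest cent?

€13.26

Runtime = 2.5 h/day × 14 days = 35 h
Energy = 1.99 kW × 35 h = 69.65 kWh
Tier 1 (0–25 kWh): 25 × €0.15 = €3.75
Tier 2 (25–60 kWh): 35 × €0.20 = €7
Above 60 kWh: 9.65 × €0.26 = €2.509
Bill = €13.26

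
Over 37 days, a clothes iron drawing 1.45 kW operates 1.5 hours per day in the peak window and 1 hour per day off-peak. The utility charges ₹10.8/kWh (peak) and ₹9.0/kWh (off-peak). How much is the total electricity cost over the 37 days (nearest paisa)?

₹1351.98

Peak energy = 1.45 kW × 1.5 h × 37 = 80.475 kWh
Off-peak energy = 1.45 kW × 1 h × 37 = 53.65 kWh
Cost = 80.475 × ₹10.8 + 53.65 × ₹9.0 = ₹869.13 + ₹482.85 = ₹1351.98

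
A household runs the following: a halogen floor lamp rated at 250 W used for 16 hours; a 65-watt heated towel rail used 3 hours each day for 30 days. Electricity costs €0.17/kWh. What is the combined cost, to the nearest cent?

halogen floor lamp: 0.25 kW × 16 h = 4 kWh
heated towel rail: Runtime = 3 h/day × 30 days = 90 h
heated towel rail: 0.065 kW × 90 h = 5.85 kWh
Total energy = 9.85 kWh
Cost = 9.85 × €0.17 = €1.67

€1.67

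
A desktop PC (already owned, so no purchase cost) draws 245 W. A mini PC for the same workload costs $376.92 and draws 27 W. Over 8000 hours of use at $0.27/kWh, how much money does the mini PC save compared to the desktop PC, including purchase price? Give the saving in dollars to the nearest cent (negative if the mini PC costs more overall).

$93.96

desktop PC: $0.00 + (245/1000) kW × 8000 h × $0.27 = $0.00 + $529.2 = $529.2
mini PC: $376.92 + (27/1000) kW × 8000 h × $0.27 = $376.92 + $58.32 = $435.24
Saving = $529.2 − $435.24 = $93.96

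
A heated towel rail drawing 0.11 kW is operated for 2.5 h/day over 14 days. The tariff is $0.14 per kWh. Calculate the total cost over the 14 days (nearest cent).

Runtime = 2.5 h/day × 14 days = 35 h
Energy = 0.11 kW × 35 h = 3.85 kWh
Cost = 3.85 kWh × $0.14/kWh = $0.54

$0.54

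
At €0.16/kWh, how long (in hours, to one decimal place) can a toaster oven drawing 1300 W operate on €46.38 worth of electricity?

223.0 h

Energy available = €46.38 ÷ €0.16/kWh = 289.875 kWh
Hours = 289.875 kWh ÷ 1.3 kW = 223.0 h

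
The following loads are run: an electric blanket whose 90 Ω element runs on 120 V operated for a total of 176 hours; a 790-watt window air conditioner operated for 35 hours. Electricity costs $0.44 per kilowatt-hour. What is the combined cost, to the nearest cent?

electric blanket: Power = V²/R = 120²/90 = 160 W = 0.16 kW
electric blanket: 0.16 kW × 176 h = 28.16 kWh
window air conditioner: 0.79 kW × 35 h = 27.65 kWh
Total energy = 55.81 kWh
Cost = 55.81 × $0.44 = $24.56

$24.56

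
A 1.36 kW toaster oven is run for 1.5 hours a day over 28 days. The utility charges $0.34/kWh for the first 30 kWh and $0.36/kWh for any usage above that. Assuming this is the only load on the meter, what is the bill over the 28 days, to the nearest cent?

Runtime = 1.5 h/day × 28 days = 42 h
Energy = 1.36 kW × 42 h = 57.12 kWh
Tier 1 (0–30 kWh): 30 × $0.34 = $10.2
Above 30 kWh: 27.12 × $0.36 = $9.7632
Bill = $19.96

$19.96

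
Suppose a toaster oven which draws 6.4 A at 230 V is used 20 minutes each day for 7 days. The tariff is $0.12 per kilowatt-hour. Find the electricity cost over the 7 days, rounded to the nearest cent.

Power = 6.4 A × 230 V = 1472 W = 1.472 kW
Runtime = 20 min × 7 = 140 min = 2.333333… h
Energy = 1.472 kW × 2.333333… h = 3.434666… kWh
Cost = 3.434666… kWh × $0.12/kWh = $0.41

$0.41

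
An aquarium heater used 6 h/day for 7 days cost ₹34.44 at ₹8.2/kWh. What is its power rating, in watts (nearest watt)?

100 W

Energy = ₹34.44 ÷ ₹8.2/kWh = 4.2 kWh
Runtime = 6 h/day × 7 days = 42 h
Power = 4.2 kWh ÷ 42 h = 0.1 kW = 100 W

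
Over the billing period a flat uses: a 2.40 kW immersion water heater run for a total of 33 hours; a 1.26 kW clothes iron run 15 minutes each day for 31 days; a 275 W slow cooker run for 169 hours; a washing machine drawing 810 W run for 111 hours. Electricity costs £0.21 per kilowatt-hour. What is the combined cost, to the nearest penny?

immersion water heater: 2.4 kW × 33 h = 79.2 kWh
clothes iron: Runtime = 15 min × 31 = 465 min = 7.75 h
clothes iron: 1.26 kW × 7.75 h = 9.765 kWh
slow cooker: 0.275 kW × 169 h = 46.475 kWh
washing machine: 0.81 kW × 111 h = 89.91 kWh
Total energy = 225.35 kWh
Cost = 225.35 × £0.21 = £47.32

£47.32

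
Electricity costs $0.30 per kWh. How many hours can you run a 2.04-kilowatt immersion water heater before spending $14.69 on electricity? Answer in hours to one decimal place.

24.0 h

Energy available = $14.69 ÷ $0.30/kWh = 48.9667 kWh
Hours = 48.9667 kWh ÷ 2.04 kW = 24.0 h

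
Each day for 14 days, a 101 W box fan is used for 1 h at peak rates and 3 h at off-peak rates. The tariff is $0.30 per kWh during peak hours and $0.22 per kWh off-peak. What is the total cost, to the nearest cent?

$1.36

Peak energy = 0.101 kW × 1 h × 14 = 1.414 kWh
Off-peak energy = 0.101 kW × 3 h × 14 = 4.242 kWh
Cost = 1.414 × $0.30 + 4.242 × $0.22 = $0.4242 + $0.93324 = $1.36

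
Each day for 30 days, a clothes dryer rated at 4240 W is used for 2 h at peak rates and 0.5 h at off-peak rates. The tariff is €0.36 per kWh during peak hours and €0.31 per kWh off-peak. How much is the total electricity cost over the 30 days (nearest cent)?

Peak energy = 4.24 kW × 2 h × 30 = 254.4 kWh
Off-peak energy = 4.24 kW × 0.5 h × 30 = 63.6 kWh
Cost = 254.4 × €0.36 + 63.6 × €0.31 = €91.584 + €19.716 = €111.30

€111.30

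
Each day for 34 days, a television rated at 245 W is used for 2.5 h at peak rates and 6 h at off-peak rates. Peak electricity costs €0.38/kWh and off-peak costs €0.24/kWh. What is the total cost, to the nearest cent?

€19.91

Peak energy = 0.245 kW × 2.5 h × 34 = 20.825 kWh
Off-peak energy = 0.245 kW × 6 h × 34 = 49.98 kWh
Cost = 20.825 × €0.38 + 49.98 × €0.24 = €7.9135 + €11.9952 = €19.91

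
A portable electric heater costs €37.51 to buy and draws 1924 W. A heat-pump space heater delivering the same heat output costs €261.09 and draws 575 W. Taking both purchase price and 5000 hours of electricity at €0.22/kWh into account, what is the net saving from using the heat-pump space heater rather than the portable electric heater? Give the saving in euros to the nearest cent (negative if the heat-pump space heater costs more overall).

portable electric heater: €37.51 + (1924/1000) kW × 5000 h × €0.22 = €37.51 + €2116.4 = €2153.91
heat-pump space heater: €261.09 + (575/1000) kW × 5000 h × €0.22 = €261.09 + €632.5 = €893.59
Saving = €2153.91 − €893.59 = €1260.32

€1260.32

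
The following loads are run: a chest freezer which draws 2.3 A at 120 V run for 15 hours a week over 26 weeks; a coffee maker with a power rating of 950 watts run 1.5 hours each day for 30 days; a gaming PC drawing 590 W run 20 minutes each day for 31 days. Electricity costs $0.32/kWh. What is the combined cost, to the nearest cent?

chest freezer: Power = 2.3 A × 120 V = 276 W = 0.276 kW
chest freezer: Runtime = 15 h/week × 26 weeks = 390 h
chest freezer: 0.276 kW × 390 h = 107.64 kWh
coffee maker: Runtime = 1.5 h/day × 30 days = 45 h
coffee maker: 0.95 kW × 45 h = 42.75 kWh
gaming PC: Runtime = 20 min × 31 = 620 min = 10.333333… h
gaming PC: 0.59 kW × 10.333333… h = 6.096666… kWh
Total energy = 156.486666… kWh
Cost = 156.486666… × $0.32 = $50.08

$50.08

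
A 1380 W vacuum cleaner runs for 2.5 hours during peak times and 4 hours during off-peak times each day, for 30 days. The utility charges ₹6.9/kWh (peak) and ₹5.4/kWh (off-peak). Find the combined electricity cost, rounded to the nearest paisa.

Peak energy = 1.38 kW × 2.5 h × 30 = 103.5 kWh
Off-peak energy = 1.38 kW × 4 h × 30 = 165.6 kWh
Cost = 103.5 × ₹6.9 + 165.6 × ₹5.4 = ₹714.15 + ₹894.24 = ₹1608.39

₹1608.39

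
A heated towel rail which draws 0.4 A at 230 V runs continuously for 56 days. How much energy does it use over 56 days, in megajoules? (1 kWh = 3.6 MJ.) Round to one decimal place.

445.1 MJ

Power = 0.4 A × 230 V = 92 W = 0.092 kW
Runtime = 24 h × 56 = 1344 h
Energy = 0.092 kW × 1344 h = 123.648 kWh
= 123.648 × 3.6 MJ = 445.1 MJ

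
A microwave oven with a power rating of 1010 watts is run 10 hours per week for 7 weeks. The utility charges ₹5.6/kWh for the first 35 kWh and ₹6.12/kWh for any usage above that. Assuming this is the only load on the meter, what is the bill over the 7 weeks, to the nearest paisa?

Runtime = 10 h/week × 7 weeks = 70 h
Energy = 1.01 kW × 70 h = 70.7 kWh
Tier 1 (0–35 kWh): 35 × ₹5.6 = ₹196
Above 35 kWh: 35.7 × ₹6.12 = ₹218.484
Bill = ₹414.48

₹414.48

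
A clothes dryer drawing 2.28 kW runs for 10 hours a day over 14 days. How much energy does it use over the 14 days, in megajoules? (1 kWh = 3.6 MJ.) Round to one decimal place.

1149.1 MJ

Runtime = 10 h/day × 14 days = 140 h
Energy = 2.28 kW × 140 h = 319.2 kWh
= 319.2 × 3.6 MJ = 1149.1 MJ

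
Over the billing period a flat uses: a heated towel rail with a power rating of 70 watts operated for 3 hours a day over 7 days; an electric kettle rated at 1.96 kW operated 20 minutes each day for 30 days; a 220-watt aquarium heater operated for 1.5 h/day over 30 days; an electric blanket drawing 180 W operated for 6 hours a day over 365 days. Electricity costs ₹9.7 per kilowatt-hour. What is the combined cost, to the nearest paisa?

heated towel rail: Runtime = 3 h/day × 7 days = 21 h
heated towel rail: 0.07 kW × 21 h = 1.47 kWh
electric kettle: Runtime = 20 min × 30 = 600 min = 10 h
electric kettle: 1.96 kW × 10 h = 19.6 kWh
aquarium heater: Runtime = 1.5 h/day × 30 days = 45 h
aquarium heater: 0.22 kW × 45 h = 9.9 kWh
electric blanket: Runtime = 6 h/day × 365 days = 2190 h
electric blanket: 0.18 kW × 2190 h = 394.2 kWh
Total energy = 425.17 kWh
Cost = 425.17 × ₹9.7 = ₹4124.15

₹4124.15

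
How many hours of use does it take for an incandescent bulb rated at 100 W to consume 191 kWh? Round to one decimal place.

Hours = 191 kWh ÷ 0.1 kW = 1910.0 h

1910.0 h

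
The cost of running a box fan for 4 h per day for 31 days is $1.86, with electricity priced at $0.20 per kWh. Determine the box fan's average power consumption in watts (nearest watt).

Energy = $1.86 ÷ $0.20/kWh = 9.3 kWh
Runtime = 4 h/day × 31 days = 124 h
Power = 9.3 kWh ÷ 124 h = 0.075 kW = 75 W

75 W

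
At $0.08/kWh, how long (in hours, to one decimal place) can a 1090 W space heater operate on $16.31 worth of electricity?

Energy available = $16.31 ÷ $0.08/kWh = 203.875 kWh
Hours = 203.875 kWh ÷ 1.09 kW = 187.0 h

187.0 h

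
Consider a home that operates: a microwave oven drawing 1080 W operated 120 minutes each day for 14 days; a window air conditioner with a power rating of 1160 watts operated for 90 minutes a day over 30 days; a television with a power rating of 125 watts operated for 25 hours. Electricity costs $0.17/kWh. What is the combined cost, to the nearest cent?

microwave oven: Runtime = 120 min × 14 = 1680 min = 28 h
microwave oven: 1.08 kW × 28 h = 30.24 kWh
window air conditioner: Runtime = 90 min × 30 = 2700 min = 45 h
window air conditioner: 1.16 kW × 45 h = 52.2 kWh
television: 0.125 kW × 25 h = 3.125 kWh
Total energy = 85.565 kWh
Cost = 85.565 × $0.17 = $14.55

$14.55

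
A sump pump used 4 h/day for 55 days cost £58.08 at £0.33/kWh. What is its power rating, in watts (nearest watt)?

Energy = £58.08 ÷ £0.33/kWh = 176 kWh
Runtime = 4 h/day × 55 days = 220 h
Power = 176 kWh ÷ 220 h = 0.8 kW = 800 W

800 W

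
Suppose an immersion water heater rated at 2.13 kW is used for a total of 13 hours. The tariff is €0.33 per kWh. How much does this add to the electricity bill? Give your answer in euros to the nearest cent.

€9.14

Energy = 2.13 kW × 13 h = 27.69 kWh
Cost = 27.69 kWh × €0.33/kWh = €9.14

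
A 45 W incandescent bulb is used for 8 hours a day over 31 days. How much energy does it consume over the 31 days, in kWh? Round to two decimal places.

Runtime = 8 h/day × 31 days = 248 h
Energy = 0.045 kW × 248 h = 11.16 kWh

11.16 kWh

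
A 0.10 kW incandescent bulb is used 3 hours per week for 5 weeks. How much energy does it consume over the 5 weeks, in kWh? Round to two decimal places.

Runtime = 3 h/week × 5 weeks = 15 h
Energy = 0.1 kW × 15 h = 1.5 kWh

1.50 kWh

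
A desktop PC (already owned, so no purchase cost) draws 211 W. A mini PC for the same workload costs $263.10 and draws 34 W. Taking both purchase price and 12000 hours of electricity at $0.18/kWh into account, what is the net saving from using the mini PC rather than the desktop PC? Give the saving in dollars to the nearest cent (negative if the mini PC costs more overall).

$119.22

desktop PC: $0.00 + (211/1000) kW × 12000 h × $0.18 = $0.00 + $455.76 = $455.76
mini PC: $263.10 + (34/1000) kW × 12000 h × $0.18 = $263.10 + $73.44 = $336.54
Saving = $455.76 − $336.54 = $119.22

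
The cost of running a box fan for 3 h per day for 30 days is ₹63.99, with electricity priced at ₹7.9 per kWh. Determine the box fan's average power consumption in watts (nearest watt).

Energy = ₹63.99 ÷ ₹7.9/kWh = 8.1 kWh
Runtime = 3 h/day × 30 days = 90 h
Power = 8.1 kWh ÷ 90 h = 0.09 kW = 90 W

90 W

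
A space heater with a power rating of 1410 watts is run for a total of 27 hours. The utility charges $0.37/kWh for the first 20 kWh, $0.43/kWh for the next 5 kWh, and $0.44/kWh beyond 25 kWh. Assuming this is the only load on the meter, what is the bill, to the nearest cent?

$15.30

Energy = 1.41 kW × 27 h = 38.07 kWh
Tier 1 (0–20 kWh): 20 × $0.37 = $7.4
Tier 2 (20–25 kWh): 5 × $0.43 = $2.15
Above 25 kWh: 13.07 × $0.44 = $5.7508
Bill = $15.30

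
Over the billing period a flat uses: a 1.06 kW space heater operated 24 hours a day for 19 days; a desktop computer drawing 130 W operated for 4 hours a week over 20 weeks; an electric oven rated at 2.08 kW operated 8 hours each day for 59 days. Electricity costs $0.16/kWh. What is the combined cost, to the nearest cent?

$236.08

space heater: Runtime = 24 h × 19 = 456 h
space heater: 1.06 kW × 456 h = 483.36 kWh
desktop computer: Runtime = 4 h/week × 20 weeks = 80 h
desktop computer: 0.13 kW × 80 h = 10.4 kWh
electric oven: Runtime = 8 h/day × 59 days = 472 h
electric oven: 2.08 kW × 472 h = 981.76 kWh
Total energy = 1475.52 kWh
Cost = 1475.52 × $0.16 = $236.08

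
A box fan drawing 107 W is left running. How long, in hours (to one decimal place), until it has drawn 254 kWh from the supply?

2373.8 h

Hours = 254 kWh ÷ 0.107 kW = 2373.8 h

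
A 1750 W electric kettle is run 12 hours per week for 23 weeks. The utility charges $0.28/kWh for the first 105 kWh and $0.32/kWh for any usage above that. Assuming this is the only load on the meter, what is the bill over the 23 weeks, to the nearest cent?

Runtime = 12 h/week × 23 weeks = 276 h
Energy = 1.75 kW × 276 h = 483 kWh
Tier 1 (0–105 kWh): 105 × $0.28 = $29.4
Above 105 kWh: 378 × $0.32 = $120.96
Bill = $150.36

$150.36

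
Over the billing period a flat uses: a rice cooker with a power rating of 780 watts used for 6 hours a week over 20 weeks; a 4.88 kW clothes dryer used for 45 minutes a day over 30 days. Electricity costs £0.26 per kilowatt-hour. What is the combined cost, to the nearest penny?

rice cooker: Runtime = 6 h/week × 20 weeks = 120 h
rice cooker: 0.78 kW × 120 h = 93.6 kWh
clothes dryer: Runtime = 45 min × 30 = 1350 min = 22.5 h
clothes dryer: 4.88 kW × 22.5 h = 109.8 kWh
Total energy = 203.4 kWh
Cost = 203.4 × £0.26 = £52.88

£52.88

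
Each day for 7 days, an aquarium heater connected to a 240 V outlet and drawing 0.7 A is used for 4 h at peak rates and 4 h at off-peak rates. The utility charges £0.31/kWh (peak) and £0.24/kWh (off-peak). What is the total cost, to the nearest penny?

Power = 0.7 A × 240 V = 168 W = 0.168 kW
Peak energy = 0.168 kW × 4 h × 7 = 4.704 kWh
Off-peak energy = 0.168 kW × 4 h × 7 = 4.704 kWh
Cost = 4.704 × £0.31 + 4.704 × £0.24 = £1.45824 + £1.12896 = £2.59

£2.59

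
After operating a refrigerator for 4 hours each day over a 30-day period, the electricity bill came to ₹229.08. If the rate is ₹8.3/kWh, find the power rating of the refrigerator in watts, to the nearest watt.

Energy = ₹229.08 ÷ ₹8.3/kWh = 27.6 kWh
Runtime = 4 h/day × 30 days = 120 h
Power = 27.6 kWh ÷ 120 h = 0.23 kW = 230 W

230 W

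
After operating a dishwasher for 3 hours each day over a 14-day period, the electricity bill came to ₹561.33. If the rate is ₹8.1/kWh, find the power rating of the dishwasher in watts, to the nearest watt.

Energy = ₹561.33 ÷ ₹8.1/kWh = 69.3 kWh
Runtime = 3 h/day × 14 days = 42 h
Power = 69.3 kWh ÷ 42 h = 1.65 kW = 1650 W

1650 W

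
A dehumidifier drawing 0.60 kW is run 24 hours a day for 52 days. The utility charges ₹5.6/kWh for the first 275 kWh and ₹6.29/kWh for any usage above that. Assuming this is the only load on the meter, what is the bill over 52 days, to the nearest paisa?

₹4520.20

Runtime = 24 h × 52 = 1248 h
Energy = 0.6 kW × 1248 h = 748.8 kWh
Tier 1 (0–275 kWh): 275 × ₹5.6 = ₹1540
Above 275 kWh: 473.8 × ₹6.29 = ₹2980.202
Bill = ₹4520.20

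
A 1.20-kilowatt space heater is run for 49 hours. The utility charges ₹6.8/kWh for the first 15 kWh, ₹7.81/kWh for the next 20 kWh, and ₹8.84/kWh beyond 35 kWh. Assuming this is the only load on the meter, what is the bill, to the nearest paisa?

Energy = 1.2 kW × 49 h = 58.8 kWh
Tier 1 (0–15 kWh): 15 × ₹6.8 = ₹102
Tier 2 (15–35 kWh): 20 × ₹7.81 = ₹156.2
Above 35 kWh: 23.8 × ₹8.84 = ₹210.392
Bill = ₹468.59

₹468.59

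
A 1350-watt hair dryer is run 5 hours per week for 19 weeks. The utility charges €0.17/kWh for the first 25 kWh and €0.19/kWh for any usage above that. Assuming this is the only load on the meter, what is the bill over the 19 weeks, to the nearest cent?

Runtime = 5 h/week × 19 weeks = 95 h
Energy = 1.35 kW × 95 h = 128.25 kWh
Tier 1 (0–25 kWh): 25 × €0.17 = €4.25
Above 25 kWh: 103.25 × €0.19 = €19.6175
Bill = €23.87

€23.87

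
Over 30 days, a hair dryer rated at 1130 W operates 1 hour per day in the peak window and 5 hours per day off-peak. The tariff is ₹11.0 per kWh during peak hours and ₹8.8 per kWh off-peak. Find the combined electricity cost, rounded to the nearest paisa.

₹1864.50

Peak energy = 1.13 kW × 1 h × 30 = 33.9 kWh
Off-peak energy = 1.13 kW × 5 h × 30 = 169.5 kWh
Cost = 33.9 × ₹11.0 + 169.5 × ₹8.8 = ₹372.9 + ₹1491.6 = ₹1864.50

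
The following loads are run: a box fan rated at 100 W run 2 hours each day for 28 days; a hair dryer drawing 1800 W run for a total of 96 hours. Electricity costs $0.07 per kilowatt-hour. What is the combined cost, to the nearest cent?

$12.49

box fan: Runtime = 2 h/day × 28 days = 56 h
box fan: 0.1 kW × 56 h = 5.6 kWh
hair dryer: 1.8 kW × 96 h = 172.8 kWh
Total energy = 178.4 kWh
Cost = 178.4 × $0.07 = $12.49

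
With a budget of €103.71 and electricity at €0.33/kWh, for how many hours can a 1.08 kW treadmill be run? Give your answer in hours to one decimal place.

291.0 h

Energy available = €103.71 ÷ €0.33/kWh = 314.2727 kWh
Hours = 314.2727 kWh ÷ 1.08 kW = 291.0 h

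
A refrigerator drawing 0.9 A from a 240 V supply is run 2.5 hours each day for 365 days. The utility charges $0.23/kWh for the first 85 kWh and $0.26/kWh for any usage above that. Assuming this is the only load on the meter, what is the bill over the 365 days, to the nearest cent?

Power = 0.9 A × 240 V = 216 W = 0.216 kW
Runtime = 2.5 h/day × 365 days = 912.5 h
Energy = 0.216 kW × 912.5 h = 197.1 kWh
Tier 1 (0–85 kWh): 85 × $0.23 = $19.55
Above 85 kWh: 112.1 × $0.26 = $29.146
Bill = $48.70

$48.70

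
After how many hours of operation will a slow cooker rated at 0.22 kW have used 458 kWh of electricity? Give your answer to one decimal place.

2081.8 h

Hours = 458 kWh ÷ 0.22 kW = 2081.8 h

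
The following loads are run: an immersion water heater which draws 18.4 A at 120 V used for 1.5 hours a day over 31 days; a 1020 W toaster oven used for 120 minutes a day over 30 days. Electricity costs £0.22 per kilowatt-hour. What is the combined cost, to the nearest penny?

immersion water heater: Power = 18.4 A × 120 V = 2208 W = 2.208 kW
immersion water heater: Runtime = 1.5 h/day × 31 days = 46.5 h
immersion water heater: 2.208 kW × 46.5 h = 102.672 kWh
toaster oven: Runtime = 120 min × 30 = 3600 min = 60 h
toaster oven: 1.02 kW × 60 h = 61.2 kWh
Total energy = 163.872 kWh
Cost = 163.872 × £0.22 = £36.05

£36.05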